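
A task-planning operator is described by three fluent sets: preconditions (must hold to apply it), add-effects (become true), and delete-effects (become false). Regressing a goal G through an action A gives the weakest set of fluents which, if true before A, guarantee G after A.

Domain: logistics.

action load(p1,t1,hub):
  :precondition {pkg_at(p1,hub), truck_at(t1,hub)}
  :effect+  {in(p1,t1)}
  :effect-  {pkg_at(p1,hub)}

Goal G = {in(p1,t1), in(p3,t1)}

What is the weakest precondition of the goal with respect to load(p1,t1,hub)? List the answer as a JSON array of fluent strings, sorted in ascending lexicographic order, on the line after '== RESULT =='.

Compute (G \ add) ∪ pre:
  G ∩ del = {}  (empty — regression defined)
  G \ add = {in(p1,t1), in(p3,t1)} \ {in(p1,t1)} = {in(p3,t1)}
  ∪ pre   = {in(p3,t1)} ∪ {pkg_at(p1,hub), truck_at(t1,hub)}
          = {in(p3,t1), pkg_at(p1,hub), truck_at(t1,hub)}

== RESULT ==
["in(p3,t1)", "pkg_at(p1,hub)", "truck_at(t1,hub)"]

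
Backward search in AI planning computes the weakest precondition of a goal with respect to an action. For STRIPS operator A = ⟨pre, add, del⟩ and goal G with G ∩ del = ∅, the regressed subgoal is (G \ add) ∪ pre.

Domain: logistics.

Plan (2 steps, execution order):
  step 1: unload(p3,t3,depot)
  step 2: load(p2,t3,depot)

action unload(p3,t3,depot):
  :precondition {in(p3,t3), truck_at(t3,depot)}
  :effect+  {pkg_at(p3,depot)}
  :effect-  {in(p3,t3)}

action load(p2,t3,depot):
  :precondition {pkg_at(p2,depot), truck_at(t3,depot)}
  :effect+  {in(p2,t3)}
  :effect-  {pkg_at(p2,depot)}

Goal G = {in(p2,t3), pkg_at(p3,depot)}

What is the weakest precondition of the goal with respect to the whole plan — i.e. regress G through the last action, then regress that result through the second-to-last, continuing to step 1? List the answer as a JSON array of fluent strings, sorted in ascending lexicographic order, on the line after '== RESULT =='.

Work backward from the goal:
  through step 2 (load(p2,t3,depot)): drop {in(p2,t3)}, keep {pkg_at(p3,depot)}, require {pkg_at(p2,depot), truck_at(t3,depot)}
    → {pkg_at(p2,depot), pkg_at(p3,depot), truck_at(t3,depot)}
  through step 1 (unload(p3,t3,depot)): drop {pkg_at(p3,depot)}, keep {pkg_at(p2,depot), truck_at(t3,depot)}, require {in(p3,t3), truck_at(t3,depot)}
    → {in(p3,t3), pkg_at(p2,depot), truck_at(t3,depot)}

== RESULT ==
["in(p3,t3)", "pkg_at(p2,depot)", "truck_at(t3,depot)"]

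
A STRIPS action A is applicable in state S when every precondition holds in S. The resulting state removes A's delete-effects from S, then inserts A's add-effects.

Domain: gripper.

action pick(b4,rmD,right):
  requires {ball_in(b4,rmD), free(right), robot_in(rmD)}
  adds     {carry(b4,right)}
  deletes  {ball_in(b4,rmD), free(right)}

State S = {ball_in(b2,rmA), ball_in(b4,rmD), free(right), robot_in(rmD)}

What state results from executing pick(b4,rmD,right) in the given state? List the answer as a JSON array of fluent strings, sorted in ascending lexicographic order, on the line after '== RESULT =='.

Compute (S \ del) ∪ add:
  pre ⊆ S: {ball_in(b4,rmD), free(right), robot_in(rmD)} ⊆ S  — applicable
  S \ del = {ball_in(b2,rmA), robot_in(rmD)}
  ∪ add   = {ball_in(b2,rmA), carry(b4,right), robot_in(rmD)}

== RESULT ==
["ball_in(b2,rmA)", "carry(b4,right)", "robot_in(rmD)"]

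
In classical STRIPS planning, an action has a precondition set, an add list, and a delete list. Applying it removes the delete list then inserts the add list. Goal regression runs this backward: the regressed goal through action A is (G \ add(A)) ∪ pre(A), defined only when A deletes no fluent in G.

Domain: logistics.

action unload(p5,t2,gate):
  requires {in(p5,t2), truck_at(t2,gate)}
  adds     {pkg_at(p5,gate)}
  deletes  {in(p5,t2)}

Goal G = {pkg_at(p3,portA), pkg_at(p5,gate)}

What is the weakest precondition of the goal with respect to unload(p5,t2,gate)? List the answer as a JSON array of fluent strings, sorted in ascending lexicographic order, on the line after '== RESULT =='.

Compute (G \ add) ∪ pre:
  G ∩ del = {}  (empty — regression defined)
  G \ add = {pkg_at(p3,portA), pkg_at(p5,gate)} \ {pkg_at(p5,gate)} = {pkg_at(p3,portA)}
  ∪ pre   = {pkg_at(p3,portA)} ∪ {in(p5,t2), truck_at(t2,gate)}
          = {in(p5,t2), pkg_at(p3,portA), truck_at(t2,gate)}

== RESULT ==
["in(p5,t2)", "pkg_at(p3,portA)", "truck_at(t2,gate)"]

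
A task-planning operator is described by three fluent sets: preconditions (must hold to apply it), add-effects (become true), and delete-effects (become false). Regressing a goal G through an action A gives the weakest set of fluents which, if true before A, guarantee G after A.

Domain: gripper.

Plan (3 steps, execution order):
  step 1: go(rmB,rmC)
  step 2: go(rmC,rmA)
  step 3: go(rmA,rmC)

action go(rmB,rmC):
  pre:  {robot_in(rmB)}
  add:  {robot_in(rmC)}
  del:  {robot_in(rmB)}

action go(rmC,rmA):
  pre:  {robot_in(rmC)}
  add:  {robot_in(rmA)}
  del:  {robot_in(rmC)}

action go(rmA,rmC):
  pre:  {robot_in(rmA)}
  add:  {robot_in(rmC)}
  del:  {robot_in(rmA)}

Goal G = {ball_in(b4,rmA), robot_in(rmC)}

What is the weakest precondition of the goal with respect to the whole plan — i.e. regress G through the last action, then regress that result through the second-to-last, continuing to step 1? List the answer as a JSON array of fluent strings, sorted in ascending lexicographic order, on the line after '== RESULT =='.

Regress step by step:
  through step 3 (go(rmA,rmC)): drop {robot_in(rmC)}, keep {ball_in(b4,rmA)}, require {robot_in(rmA)}
    → {ball_in(b4,rmA), robot_in(rmA)}
  through step 2 (go(rmC,rmA)): drop {robot_in(rmA)}, keep {ball_in(b4,rmA)}, require {robot_in(rmC)}
    → {ball_in(b4,rmA), robot_in(rmC)}
  through step 1 (go(rmB,rmC)): drop {robot_in(rmC)}, keep {ball_in(b4,rmA)}, require {robot_in(rmB)}
    → {ball_in(b4,rmA), robot_in(rmB)}

== RESULT ==
["ball_in(b4,rmA)", "robot_in(rmB)"]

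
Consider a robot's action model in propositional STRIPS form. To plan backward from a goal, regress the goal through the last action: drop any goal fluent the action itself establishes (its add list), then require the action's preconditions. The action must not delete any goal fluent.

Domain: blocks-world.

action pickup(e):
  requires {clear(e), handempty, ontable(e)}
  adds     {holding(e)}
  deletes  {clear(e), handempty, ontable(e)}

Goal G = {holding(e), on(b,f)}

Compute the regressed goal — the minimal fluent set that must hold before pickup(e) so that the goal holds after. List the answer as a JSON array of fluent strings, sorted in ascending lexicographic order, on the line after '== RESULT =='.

Compute (G \ add) ∪ pre:
  G ∩ del = {}  (empty — regression defined)
  G \ add = {holding(e), on(b,f)} \ {holding(e)} = {on(b,f)}
  ∪ pre   = {on(b,f)} ∪ {clear(e), handempty, ontable(e)}
          = {clear(e), handempty, on(b,f), ontable(e)}

== RESULT ==
["clear(e)", "handempty", "on(b,f)", "ontable(e)"]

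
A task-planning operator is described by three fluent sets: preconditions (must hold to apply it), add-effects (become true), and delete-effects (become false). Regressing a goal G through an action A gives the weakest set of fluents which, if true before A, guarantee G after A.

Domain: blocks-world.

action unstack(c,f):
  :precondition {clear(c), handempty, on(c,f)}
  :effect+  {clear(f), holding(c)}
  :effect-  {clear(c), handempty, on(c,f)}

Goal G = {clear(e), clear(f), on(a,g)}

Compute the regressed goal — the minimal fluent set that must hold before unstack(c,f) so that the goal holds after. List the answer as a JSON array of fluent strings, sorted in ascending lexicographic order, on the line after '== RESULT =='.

Regress:
  G ∩ del = {}  (empty — regression defined)
  G \ add = {clear(e), clear(f), on(a,g)} \ {clear(f), holding(c)} = {clear(e), on(a,g)}
  ∪ pre   = {clear(e), on(a,g)} ∪ {clear(c), handempty, on(c,f)}
          = {clear(c), clear(e), handempty, on(a,g), on(c,f)}

== RESULT ==
["clear(c)", "clear(e)", "handempty", "on(a,g)", "on(c,f)"]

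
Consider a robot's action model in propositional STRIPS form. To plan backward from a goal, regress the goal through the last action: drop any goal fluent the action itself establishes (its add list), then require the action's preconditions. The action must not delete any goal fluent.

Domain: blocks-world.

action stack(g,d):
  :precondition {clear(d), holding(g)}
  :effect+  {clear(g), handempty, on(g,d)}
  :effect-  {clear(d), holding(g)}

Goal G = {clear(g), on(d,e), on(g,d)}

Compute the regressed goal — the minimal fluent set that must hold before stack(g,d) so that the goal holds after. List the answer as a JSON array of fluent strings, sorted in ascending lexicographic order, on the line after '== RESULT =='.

Regress:
  G ∩ del = {}  (empty — regression defined)
  G \ add = {clear(g), on(d,e), on(g,d)} \ {clear(g), handempty, on(g,d)} = {on(d,e)}
  ∪ pre   = {on(d,e)} ∪ {clear(d), holding(g)}
          = {clear(d), holding(g), on(d,e)}

== RESULT ==
["clear(d)", "holding(g)", "on(d,e)"]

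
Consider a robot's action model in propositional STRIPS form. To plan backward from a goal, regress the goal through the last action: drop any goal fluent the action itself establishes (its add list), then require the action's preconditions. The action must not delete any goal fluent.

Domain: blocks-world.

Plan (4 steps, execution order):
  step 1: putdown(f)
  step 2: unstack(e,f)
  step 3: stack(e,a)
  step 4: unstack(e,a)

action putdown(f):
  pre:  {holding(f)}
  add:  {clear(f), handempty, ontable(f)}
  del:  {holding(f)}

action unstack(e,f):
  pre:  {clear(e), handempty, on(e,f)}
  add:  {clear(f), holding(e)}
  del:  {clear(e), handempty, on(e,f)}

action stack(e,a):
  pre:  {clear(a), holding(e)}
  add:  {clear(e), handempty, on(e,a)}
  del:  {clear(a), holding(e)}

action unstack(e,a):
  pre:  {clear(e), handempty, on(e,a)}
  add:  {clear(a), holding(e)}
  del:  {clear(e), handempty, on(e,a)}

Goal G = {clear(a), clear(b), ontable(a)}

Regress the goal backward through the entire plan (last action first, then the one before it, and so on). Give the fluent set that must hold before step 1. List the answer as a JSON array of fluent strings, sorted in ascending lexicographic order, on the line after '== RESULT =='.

Regress step by step:
  through step 4 (unstack(e,a)): drop {clear(a)}, keep {clear(b), ontable(a)}, require {clear(e), handempty, on(e,a)}
    → {clear(b), clear(e), handempty, on(e,a), ontable(a)}
  through step 3 (stack(e,a)): drop {clear(e), handempty, on(e,a)}, keep {clear(b), ontable(a)}, require {clear(a), holding(e)}
    → {clear(a), clear(b), holding(e), ontable(a)}
  through step 2 (unstack(e,f)): drop {holding(e)}, keep {clear(a), clear(b), ontable(a)}, require {clear(e), handempty, on(e,f)}
    → {clear(a), clear(b), clear(e), handempty, on(e,f), ontable(a)}
  through step 1 (putdown(f)): drop {handempty}, keep {clear(a), clear(b), clear(e), on(e,f), ontable(a)}, require {holding(f)}
    → {clear(a), clear(b), clear(e), holding(f), on(e,f), ontable(a)}

== RESULT ==
["clear(a)", "clear(b)", "clear(e)", "holding(f)", "on(e,f)", "ontable(a)"]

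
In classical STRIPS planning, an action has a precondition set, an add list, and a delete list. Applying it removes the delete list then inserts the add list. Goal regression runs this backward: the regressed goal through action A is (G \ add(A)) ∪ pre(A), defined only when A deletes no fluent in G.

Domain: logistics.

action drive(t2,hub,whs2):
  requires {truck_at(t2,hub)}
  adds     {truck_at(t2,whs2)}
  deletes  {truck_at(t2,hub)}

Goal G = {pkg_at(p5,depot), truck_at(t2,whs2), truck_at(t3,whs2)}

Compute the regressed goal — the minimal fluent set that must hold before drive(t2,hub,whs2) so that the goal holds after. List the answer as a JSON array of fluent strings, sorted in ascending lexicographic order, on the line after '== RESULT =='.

Compute (G \ add) ∪ pre:
  G ∩ del = {}  (empty — regression defined)
  G \ add = {pkg_at(p5,depot), truck_at(t2,whs2), truck_at(t3,whs2)} \ {truck_at(t2,whs2)} = {pkg_at(p5,depot), truck_at(t3,whs2)}
  ∪ pre   = {pkg_at(p5,depot), truck_at(t3,whs2)} ∪ {truck_at(t2,hub)}
          = {pkg_at(p5,depot), truck_at(t2,hub), truck_at(t3,whs2)}

== RESULT ==
["pkg_at(p5,depot)", "truck_at(t2,hub)", "truck_at(t3,whs2)"]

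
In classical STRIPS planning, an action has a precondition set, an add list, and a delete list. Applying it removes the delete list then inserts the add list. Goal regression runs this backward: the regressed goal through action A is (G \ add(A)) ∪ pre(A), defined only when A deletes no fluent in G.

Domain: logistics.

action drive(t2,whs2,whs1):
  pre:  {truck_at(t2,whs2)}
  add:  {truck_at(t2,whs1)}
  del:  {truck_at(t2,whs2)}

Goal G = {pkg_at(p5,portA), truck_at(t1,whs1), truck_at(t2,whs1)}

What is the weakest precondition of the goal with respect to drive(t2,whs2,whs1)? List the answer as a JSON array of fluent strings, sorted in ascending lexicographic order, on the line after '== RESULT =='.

Compute (G \ add) ∪ pre:
  G ∩ del = {}  (empty — regression defined)
  G \ add = {pkg_at(p5,portA), truck_at(t1,whs1), truck_at(t2,whs1)} \ {truck_at(t2,whs1)} = {pkg_at(p5,portA), truck_at(t1,whs1)}
  ∪ pre   = {pkg_at(p5,portA), truck_at(t1,whs1)} ∪ {truck_at(t2,whs2)}
          = {pkg_at(p5,portA), truck_at(t1,whs1), truck_at(t2,whs2)}

== RESULT ==
["pkg_at(p5,portA)", "truck_at(t1,whs1)", "truck_at(t2,whs2)"]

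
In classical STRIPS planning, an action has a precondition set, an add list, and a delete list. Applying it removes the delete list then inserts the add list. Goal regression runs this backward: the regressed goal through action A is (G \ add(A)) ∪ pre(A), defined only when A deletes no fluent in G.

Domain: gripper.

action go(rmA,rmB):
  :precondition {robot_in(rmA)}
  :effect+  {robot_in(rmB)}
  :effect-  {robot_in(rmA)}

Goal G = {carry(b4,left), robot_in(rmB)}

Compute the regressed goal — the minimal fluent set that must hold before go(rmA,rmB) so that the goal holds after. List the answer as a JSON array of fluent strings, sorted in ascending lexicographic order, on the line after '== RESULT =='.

Compute (G \ add) ∪ pre:
  G ∩ del = {}  (empty — regression defined)
  G \ add = {carry(b4,left), robot_in(rmB)} \ {robot_in(rmB)} = {carry(b4,left)}
  ∪ pre   = {carry(b4,left)} ∪ {robot_in(rmA)}
          = {carry(b4,left), robot_in(rmA)}

== RESULT ==
["carry(b4,left)", "robot_in(rmA)"]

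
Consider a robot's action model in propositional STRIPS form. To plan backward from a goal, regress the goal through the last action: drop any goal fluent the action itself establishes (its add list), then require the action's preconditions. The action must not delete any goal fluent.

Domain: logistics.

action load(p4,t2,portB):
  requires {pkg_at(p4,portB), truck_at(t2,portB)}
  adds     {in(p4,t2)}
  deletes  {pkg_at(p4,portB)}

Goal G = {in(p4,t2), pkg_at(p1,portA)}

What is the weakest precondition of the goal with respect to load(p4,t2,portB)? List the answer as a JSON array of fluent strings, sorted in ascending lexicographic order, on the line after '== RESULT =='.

Regress:
  G ∩ del = {}  (empty — regression defined)
  G \ add = {in(p4,t2), pkg_at(p1,portA)} \ {in(p4,t2)} = {pkg_at(p1,portA)}
  ∪ pre   = {pkg_at(p1,portA)} ∪ {pkg_at(p4,portB), truck_at(t2,portB)}
          = {pkg_at(p1,portA), pkg_at(p4,portB), truck_at(t2,portB)}

== RESULT ==
["pkg_at(p1,portA)", "pkg_at(p4,portB)", "truck_at(t2,portB)"]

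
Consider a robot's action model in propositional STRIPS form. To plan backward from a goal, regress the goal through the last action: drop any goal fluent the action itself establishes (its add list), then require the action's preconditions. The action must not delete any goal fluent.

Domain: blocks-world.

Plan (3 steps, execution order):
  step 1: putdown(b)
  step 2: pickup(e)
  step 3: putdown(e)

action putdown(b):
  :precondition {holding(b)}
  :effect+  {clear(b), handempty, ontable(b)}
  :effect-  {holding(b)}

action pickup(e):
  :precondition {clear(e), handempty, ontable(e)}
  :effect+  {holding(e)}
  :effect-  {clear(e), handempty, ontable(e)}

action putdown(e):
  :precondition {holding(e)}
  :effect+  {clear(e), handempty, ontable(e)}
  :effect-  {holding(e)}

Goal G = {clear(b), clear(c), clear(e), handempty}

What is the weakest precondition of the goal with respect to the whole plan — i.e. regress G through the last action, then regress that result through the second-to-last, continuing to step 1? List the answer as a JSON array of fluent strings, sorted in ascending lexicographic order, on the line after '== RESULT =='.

Work backward from the goal:
  through step 3 (putdown(e)): drop {clear(e), handempty}, keep {clear(b), clear(c)}, require {holding(e)}
    → {clear(b), clear(c), holding(e)}
  through step 2 (pickup(e)): drop {holding(e)}, keep {clear(b), clear(c)}, require {clear(e), handempty, ontable(e)}
    → {clear(b), clear(c), clear(e), handempty, ontable(e)}
  through step 1 (putdown(b)): drop {clear(b), handempty}, keep {clear(c), clear(e), ontable(e)}, require {holding(b)}
    → {clear(c), clear(e), holding(b), ontable(e)}

== RESULT ==
["clear(c)", "clear(e)", "holding(b)", "ontable(e)"]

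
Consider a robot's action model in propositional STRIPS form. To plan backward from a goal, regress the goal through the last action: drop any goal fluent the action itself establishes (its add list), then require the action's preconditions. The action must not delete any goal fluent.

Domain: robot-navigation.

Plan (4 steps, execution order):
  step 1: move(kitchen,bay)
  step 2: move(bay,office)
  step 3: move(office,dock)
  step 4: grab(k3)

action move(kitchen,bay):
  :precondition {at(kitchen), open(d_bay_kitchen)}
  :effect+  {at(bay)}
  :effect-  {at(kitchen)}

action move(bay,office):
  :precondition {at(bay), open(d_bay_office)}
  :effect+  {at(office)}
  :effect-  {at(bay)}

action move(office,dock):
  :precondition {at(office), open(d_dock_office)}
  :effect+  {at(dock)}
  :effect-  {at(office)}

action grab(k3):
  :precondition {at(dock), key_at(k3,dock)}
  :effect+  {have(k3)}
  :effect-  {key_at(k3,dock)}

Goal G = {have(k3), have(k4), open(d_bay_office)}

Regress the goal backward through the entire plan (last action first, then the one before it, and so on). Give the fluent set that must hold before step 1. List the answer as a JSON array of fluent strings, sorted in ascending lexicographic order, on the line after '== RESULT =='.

Work backward from the goal:
  through step 4 (grab(k3)): drop {have(k3)}, keep {have(k4), open(d_bay_office)}, require {at(dock), key_at(k3,dock)}
    → {at(dock), have(k4), key_at(k3,dock), open(d_bay_office)}
  through step 3 (move(office,dock)): drop {at(dock)}, keep {have(k4), key_at(k3,dock), open(d_bay_office)}, require {at(office), open(d_dock_office)}
    → {at(office), have(k4), key_at(k3,dock), open(d_bay_office), open(d_dock_office)}
  through step 2 (move(bay,office)): drop {at(office)}, keep {have(k4), key_at(k3,dock), open(d_bay_office), open(d_dock_office)}, require {at(bay), open(d_bay_office)}
    → {at(bay), have(k4), key_at(k3,dock), open(d_bay_office), open(d_dock_office)}
  through step 1 (move(kitchen,bay)): drop {at(bay)}, keep {have(k4), key_at(k3,dock), open(d_bay_office), open(d_dock_office)}, require {at(kitchen), open(d_bay_kitchen)}
    → {at(kitchen), have(k4), key_at(k3,dock), open(d_bay_kitchen), open(d_bay_office), open(d_dock_office)}

== RESULT ==
["at(kitchen)", "have(k4)", "key_at(k3,dock)", "open(d_bay_kitchen)", "open(d_bay_office)", "open(d_dock_office)"]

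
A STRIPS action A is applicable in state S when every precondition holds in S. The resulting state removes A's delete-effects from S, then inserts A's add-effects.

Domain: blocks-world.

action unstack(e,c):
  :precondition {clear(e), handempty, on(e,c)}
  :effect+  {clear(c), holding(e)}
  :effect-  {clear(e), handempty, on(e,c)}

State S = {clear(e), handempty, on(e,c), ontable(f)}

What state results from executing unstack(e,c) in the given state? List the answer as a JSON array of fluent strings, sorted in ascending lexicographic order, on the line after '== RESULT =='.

Progress:
  pre ⊆ S: {clear(e), handempty, on(e,c)} ⊆ S  — applicable
  S \ del = {ontable(f)}
  ∪ add   = {clear(c), holding(e), ontable(f)}

== RESULT ==
["clear(c)", "holding(e)", "ontable(f)"]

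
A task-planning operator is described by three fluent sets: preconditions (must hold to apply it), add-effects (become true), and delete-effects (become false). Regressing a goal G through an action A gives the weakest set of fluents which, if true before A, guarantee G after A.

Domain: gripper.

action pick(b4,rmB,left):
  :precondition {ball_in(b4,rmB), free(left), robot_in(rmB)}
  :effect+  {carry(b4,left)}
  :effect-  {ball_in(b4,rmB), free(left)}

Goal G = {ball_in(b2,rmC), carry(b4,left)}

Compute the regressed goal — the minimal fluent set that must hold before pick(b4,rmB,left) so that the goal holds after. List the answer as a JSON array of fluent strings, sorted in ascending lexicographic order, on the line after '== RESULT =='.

Regress:
  G ∩ del = {}  (empty — regression defined)
  G \ add = {ball_in(b2,rmC), carry(b4,left)} \ {carry(b4,left)} = {ball_in(b2,rmC)}
  ∪ pre   = {ball_in(b2,rmC)} ∪ {ball_in(b4,rmB), free(left), robot_in(rmB)}
          = {ball_in(b2,rmC), ball_in(b4,rmB), free(left), robot_in(rmB)}

== RESULT ==
["ball_in(b2,rmC)", "ball_in(b4,rmB)", "free(left)", "robot_in(rmB)"]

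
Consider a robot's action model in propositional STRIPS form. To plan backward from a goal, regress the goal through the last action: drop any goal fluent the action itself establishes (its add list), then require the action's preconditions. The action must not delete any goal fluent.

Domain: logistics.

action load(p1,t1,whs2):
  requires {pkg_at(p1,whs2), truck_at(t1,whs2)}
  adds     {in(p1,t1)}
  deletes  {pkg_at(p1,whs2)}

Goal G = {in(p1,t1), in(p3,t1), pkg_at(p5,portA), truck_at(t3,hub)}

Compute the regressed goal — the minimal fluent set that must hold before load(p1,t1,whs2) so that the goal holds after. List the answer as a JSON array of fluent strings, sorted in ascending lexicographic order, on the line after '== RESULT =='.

Compute (G \ add) ∪ pre:
  G ∩ del = {}  (empty — regression defined)
  G \ add = {in(p1,t1), in(p3,t1), pkg_at(p5,portA), truck_at(t3,hub)} \ {in(p1,t1)} = {in(p3,t1), pkg_at(p5,portA), truck_at(t3,hub)}
  ∪ pre   = {in(p3,t1), pkg_at(p5,portA), truck_at(t3,hub)} ∪ {pkg_at(p1,whs2), truck_at(t1,whs2)}
          = {in(p3,t1), pkg_at(p1,whs2), pkg_at(p5,portA), truck_at(t1,whs2), truck_at(t3,hub)}

== RESULT ==
["in(p3,t1)", "pkg_at(p1,whs2)", "pkg_at(p5,portA)", "truck_at(t1,whs2)", "truck_at(t3,hub)"]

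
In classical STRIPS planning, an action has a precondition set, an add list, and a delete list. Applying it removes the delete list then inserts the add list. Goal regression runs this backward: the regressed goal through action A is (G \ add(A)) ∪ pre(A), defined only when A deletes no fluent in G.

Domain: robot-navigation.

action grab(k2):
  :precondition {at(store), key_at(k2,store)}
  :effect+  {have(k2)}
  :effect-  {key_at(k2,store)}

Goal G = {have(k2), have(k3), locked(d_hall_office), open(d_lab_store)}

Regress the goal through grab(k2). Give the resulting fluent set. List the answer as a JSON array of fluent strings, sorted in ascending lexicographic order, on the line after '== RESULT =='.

Regress:
  G ∩ del = {}  (empty — regression defined)
  G \ add = {have(k2), have(k3), locked(d_hall_office), open(d_lab_store)} \ {have(k2)} = {have(k3), locked(d_hall_office), open(d_lab_store)}
  ∪ pre   = {have(k3), locked(d_hall_office), open(d_lab_store)} ∪ {at(store), key_at(k2,store)}
          = {at(store), have(k3), key_at(k2,store), locked(d_hall_office), open(d_lab_store)}

== RESULT ==
["at(store)", "have(k3)", "key_at(k2,store)", "locked(d_hall_office)", "open(d_lab_store)"]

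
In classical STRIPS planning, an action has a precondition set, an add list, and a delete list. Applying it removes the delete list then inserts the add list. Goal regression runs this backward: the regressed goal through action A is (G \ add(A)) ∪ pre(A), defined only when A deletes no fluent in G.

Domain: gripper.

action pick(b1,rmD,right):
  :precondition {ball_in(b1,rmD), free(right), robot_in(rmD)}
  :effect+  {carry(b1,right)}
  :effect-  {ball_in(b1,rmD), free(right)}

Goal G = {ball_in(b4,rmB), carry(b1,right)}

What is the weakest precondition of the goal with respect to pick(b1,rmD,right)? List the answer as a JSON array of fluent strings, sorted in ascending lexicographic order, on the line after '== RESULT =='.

Compute (G \ add) ∪ pre:
  G ∩ del = {}  (empty — regression defined)
  G \ add = {ball_in(b4,rmB), carry(b1,right)} \ {carry(b1,right)} = {ball_in(b4,rmB)}
  ∪ pre   = {ball_in(b4,rmB)} ∪ {ball_in(b1,rmD), free(right), robot_in(rmD)}
          = {ball_in(b1,rmD), ball_in(b4,rmB), free(right), robot_in(rmD)}

== RESULT ==
["ball_in(b1,rmD)", "ball_in(b4,rmB)", "free(right)", "robot_in(rmD)"]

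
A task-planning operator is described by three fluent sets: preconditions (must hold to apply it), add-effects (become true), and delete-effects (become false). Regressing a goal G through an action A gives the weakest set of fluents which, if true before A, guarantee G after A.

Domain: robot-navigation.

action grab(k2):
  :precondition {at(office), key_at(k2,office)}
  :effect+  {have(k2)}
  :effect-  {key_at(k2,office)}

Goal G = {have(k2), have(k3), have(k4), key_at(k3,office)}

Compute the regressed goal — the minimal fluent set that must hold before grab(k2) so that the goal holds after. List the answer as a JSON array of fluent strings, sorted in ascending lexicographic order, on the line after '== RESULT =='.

Regress:
  G ∩ del = {}  (empty — regression defined)
  G \ add = {have(k2), have(k3), have(k4), key_at(k3,office)} \ {have(k2)} = {have(k3), have(k4), key_at(k3,office)}
  ∪ pre   = {have(k3), have(k4), key_at(k3,office)} ∪ {at(office), key_at(k2,office)}
          = {at(office), have(k3), have(k4), key_at(k2,office), key_at(k3,office)}

== RESULT ==
["at(office)", "have(k3)", "have(k4)", "key_at(k2,office)", "key_at(k3,office)"]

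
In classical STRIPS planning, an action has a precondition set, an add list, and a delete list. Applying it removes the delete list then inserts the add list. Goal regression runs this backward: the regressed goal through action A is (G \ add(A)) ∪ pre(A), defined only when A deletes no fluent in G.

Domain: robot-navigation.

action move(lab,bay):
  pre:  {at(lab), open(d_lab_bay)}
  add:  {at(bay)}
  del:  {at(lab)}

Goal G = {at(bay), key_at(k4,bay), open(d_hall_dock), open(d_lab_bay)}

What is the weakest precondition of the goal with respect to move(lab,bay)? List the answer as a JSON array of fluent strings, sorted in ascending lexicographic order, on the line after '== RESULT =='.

Regress:
  G ∩ del = {}  (empty — regression defined)
  G \ add = {at(bay), key_at(k4,bay), open(d_hall_dock), open(d_lab_bay)} \ {at(bay)} = {key_at(k4,bay), open(d_hall_dock), open(d_lab_bay)}
  ∪ pre   = {key_at(k4,bay), open(d_hall_dock), open(d_lab_bay)} ∪ {at(lab), open(d_lab_bay)}
          = {at(lab), key_at(k4,bay), open(d_hall_dock), open(d_lab_bay)}

== RESULT ==
["at(lab)", "key_at(k4,bay)", "open(d_hall_dock)", "open(d_lab_bay)"]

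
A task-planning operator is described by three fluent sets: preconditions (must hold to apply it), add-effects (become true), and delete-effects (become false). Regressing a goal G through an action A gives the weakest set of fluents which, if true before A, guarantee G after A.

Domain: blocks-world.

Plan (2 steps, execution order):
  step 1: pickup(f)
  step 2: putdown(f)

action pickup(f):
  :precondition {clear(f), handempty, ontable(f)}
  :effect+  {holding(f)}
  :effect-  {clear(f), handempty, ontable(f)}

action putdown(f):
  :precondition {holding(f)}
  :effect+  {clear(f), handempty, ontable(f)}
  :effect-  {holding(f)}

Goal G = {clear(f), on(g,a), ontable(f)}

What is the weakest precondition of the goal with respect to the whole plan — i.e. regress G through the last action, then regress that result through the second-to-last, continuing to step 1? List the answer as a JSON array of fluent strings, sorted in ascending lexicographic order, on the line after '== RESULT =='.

Regress step by step:
  through step 2 (putdown(f)): drop {clear(f), ontable(f)}, keep {on(g,a)}, require {holding(f)}
    → {holding(f), on(g,a)}
  through step 1 (pickup(f)): drop {holding(f)}, keep {on(g,a)}, require {clear(f), handempty, ontable(f)}
    → {clear(f), handempty, on(g,a), ontable(f)}

== RESULT ==
["clear(f)", "handempty", "on(g,a)", "ontable(f)"]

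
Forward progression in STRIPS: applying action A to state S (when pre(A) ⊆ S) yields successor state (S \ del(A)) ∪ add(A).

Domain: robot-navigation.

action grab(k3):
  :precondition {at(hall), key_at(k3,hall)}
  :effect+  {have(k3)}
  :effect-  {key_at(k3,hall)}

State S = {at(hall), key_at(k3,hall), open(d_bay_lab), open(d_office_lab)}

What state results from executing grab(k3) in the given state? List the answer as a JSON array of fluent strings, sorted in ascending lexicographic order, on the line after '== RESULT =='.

Progress:
  pre ⊆ S: {at(hall), key_at(k3,hall)} ⊆ S  — applicable
  S \ del = {at(hall), open(d_bay_lab), open(d_office_lab)}
  ∪ add   = {at(hall), have(k3), open(d_bay_lab), open(d_office_lab)}

== RESULT ==
["at(hall)", "have(k3)", "open(d_bay_lab)", "open(d_office_lab)"]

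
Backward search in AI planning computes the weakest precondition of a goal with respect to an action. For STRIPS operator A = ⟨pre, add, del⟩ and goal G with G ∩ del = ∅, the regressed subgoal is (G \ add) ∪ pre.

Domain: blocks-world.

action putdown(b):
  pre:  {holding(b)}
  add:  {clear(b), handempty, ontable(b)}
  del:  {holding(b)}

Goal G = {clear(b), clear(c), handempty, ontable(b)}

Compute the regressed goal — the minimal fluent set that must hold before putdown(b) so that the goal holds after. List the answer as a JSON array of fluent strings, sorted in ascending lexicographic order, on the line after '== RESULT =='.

Compute (G \ add) ∪ pre:
  G ∩ del = {}  (empty — regression defined)
  G \ add = {clear(b), clear(c), handempty, ontable(b)} \ {clear(b), handempty, ontable(b)} = {clear(c)}
  ∪ pre   = {clear(c)} ∪ {holding(b)}
          = {clear(c), holding(b)}

== RESULT ==
["clear(c)", "holding(b)"]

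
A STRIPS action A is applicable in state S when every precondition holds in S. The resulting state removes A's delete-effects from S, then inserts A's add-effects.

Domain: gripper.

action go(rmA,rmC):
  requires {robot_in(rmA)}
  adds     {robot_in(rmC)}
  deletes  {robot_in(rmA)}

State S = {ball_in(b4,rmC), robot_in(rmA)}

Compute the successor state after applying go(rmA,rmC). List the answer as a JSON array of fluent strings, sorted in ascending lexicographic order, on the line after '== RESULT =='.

Compute (S \ del) ∪ add:
  pre ⊆ S: {robot_in(rmA)} ⊆ S  — applicable
  S \ del = {ball_in(b4,rmC)}
  ∪ add   = {ball_in(b4,rmC), robot_in(rmC)}

== RESULT ==
["ball_in(b4,rmC)", "robot_in(rmC)"]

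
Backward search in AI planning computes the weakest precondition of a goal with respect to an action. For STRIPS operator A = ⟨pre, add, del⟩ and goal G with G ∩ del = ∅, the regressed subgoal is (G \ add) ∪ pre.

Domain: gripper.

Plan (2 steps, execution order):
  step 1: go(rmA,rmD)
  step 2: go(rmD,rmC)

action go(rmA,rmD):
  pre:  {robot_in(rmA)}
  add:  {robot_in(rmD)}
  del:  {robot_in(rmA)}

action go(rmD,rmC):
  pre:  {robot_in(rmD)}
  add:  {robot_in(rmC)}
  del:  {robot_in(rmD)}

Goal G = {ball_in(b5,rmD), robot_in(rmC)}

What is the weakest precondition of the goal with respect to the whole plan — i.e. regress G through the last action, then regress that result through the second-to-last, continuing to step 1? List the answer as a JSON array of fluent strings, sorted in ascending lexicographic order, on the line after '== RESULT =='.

Work backward from the goal:
  through step 2 (go(rmD,rmC)): drop {robot_in(rmC)}, keep {ball_in(b5,rmD)}, require {robot_in(rmD)}
    → {ball_in(b5,rmD), robot_in(rmD)}
  through step 1 (go(rmA,rmD)): drop {robot_in(rmD)}, keep {ball_in(b5,rmD)}, require {robot_in(rmA)}
    → {ball_in(b5,rmD), robot_in(rmA)}

== RESULT ==
["ball_in(b5,rmD)", "robot_in(rmA)"]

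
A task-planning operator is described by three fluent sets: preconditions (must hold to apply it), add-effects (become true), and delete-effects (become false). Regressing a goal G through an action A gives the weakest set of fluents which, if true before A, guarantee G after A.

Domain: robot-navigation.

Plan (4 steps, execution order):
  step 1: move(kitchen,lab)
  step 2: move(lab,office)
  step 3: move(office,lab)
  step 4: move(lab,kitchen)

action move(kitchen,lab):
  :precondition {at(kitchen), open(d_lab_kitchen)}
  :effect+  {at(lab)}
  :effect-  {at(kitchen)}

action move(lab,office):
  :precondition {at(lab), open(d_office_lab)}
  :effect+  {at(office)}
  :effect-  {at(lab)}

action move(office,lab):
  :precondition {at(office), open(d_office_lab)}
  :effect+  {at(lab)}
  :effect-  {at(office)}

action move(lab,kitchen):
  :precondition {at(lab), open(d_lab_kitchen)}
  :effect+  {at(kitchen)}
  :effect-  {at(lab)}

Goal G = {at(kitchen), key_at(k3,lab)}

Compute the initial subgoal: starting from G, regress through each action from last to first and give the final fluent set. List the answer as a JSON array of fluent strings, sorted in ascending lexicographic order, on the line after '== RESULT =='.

Work backward from the goal:
  through step 4 (move(lab,kitchen)): drop {at(kitchen)}, keep {key_at(k3,lab)}, require {at(lab), open(d_lab_kitchen)}
    → {at(lab), key_at(k3,lab), open(d_lab_kitchen)}
  through step 3 (move(office,lab)): drop {at(lab)}, keep {key_at(k3,lab), open(d_lab_kitchen)}, require {at(office), open(d_office_lab)}
    → {at(office), key_at(k3,lab), open(d_lab_kitchen), open(d_office_lab)}
  through step 2 (move(lab,office)): drop {at(office)}, keep {key_at(k3,lab), open(d_lab_kitchen), open(d_office_lab)}, require {at(lab), open(d_office_lab)}
    → {at(lab), key_at(k3,lab), open(d_lab_kitchen), open(d_office_lab)}
  through step 1 (move(kitchen,lab)): drop {at(lab)}, keep {key_at(k3,lab), open(d_lab_kitchen), open(d_office_lab)}, require {at(kitchen), open(d_lab_kitchen)}
    → {at(kitchen), key_at(k3,lab), open(d_lab_kitchen), open(d_office_lab)}

== RESULT ==
["at(kitchen)", "key_at(k3,lab)", "open(d_lab_kitchen)", "open(d_office_lab)"]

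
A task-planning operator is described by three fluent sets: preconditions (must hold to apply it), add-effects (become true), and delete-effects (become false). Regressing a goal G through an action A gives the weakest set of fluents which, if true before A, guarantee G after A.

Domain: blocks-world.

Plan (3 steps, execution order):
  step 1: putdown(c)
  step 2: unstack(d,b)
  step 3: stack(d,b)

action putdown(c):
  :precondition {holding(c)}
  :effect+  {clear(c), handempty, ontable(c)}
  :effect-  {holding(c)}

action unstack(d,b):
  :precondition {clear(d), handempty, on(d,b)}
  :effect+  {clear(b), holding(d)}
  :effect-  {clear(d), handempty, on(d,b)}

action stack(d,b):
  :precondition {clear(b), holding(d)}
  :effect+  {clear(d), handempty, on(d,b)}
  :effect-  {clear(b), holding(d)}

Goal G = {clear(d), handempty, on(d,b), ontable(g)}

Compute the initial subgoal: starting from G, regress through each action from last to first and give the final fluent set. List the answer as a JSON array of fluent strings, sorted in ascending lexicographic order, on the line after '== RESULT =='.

Work backward from the goal:
  through step 3 (stack(d,b)): drop {clear(d), handempty, on(d,b)}, keep {ontable(g)}, require {clear(b), holding(d)}
    → {clear(b), holding(d), ontable(g)}
  through step 2 (unstack(d,b)): drop {clear(b), holding(d)}, keep {ontable(g)}, require {clear(d), handempty, on(d,b)}
    → {clear(d), handempty, on(d,b), ontable(g)}
  through step 1 (putdown(c)): drop {handempty}, keep {clear(d), on(d,b), ontable(g)}, require {holding(c)}
    → {clear(d), holding(c), on(d,b), ontable(g)}

== RESULT ==
["clear(d)", "holding(c)", "on(d,b)", "ontable(g)"]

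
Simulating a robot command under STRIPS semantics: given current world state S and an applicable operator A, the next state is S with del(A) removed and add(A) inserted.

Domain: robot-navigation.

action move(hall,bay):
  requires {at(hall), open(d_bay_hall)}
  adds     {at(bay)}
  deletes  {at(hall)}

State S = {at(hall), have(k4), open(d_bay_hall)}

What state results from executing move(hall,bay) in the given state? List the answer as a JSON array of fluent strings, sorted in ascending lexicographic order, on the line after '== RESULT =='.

Compute (S \ del) ∪ add:
  pre ⊆ S: {at(hall), open(d_bay_hall)} ⊆ S  — applicable
  S \ del = {have(k4), open(d_bay_hall)}
  ∪ add   = {at(bay), have(k4), open(d_bay_hall)}

== RESULT ==
["at(bay)", "have(k4)", "open(d_bay_hall)"]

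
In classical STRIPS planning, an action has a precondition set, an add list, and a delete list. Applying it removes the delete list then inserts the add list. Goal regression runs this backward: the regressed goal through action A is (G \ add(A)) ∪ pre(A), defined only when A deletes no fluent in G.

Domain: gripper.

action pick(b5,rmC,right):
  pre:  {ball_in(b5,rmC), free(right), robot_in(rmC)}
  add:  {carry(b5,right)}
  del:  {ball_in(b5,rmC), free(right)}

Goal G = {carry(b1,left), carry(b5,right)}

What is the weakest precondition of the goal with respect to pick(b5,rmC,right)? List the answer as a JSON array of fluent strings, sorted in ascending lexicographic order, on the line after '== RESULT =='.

Regress:
  G ∩ del = {}  (empty — regression defined)
  G \ add = {carry(b1,left), carry(b5,right)} \ {carry(b5,right)} = {carry(b1,left)}
  ∪ pre   = {carry(b1,left)} ∪ {ball_in(b5,rmC), free(right), robot_in(rmC)}
          = {ball_in(b5,rmC), carry(b1,left), free(right), robot_in(rmC)}

== RESULT ==
["ball_in(b5,rmC)", "carry(b1,left)", "free(right)", "robot_in(rmC)"]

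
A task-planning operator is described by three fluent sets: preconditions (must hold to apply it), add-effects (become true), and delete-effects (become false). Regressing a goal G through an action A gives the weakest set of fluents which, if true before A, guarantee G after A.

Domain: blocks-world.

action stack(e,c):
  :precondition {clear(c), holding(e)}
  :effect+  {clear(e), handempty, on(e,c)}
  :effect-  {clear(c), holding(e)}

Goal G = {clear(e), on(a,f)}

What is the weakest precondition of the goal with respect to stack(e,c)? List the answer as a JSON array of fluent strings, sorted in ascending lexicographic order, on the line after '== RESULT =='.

Compute (G \ add) ∪ pre:
  G ∩ del = {}  (empty — regression defined)
  G \ add = {clear(e), on(a,f)} \ {clear(e), handempty, on(e,c)} = {on(a,f)}
  ∪ pre   = {on(a,f)} ∪ {clear(c), holding(e)}
          = {clear(c), holding(e), on(a,f)}

== RESULT ==
["clear(c)", "holding(e)", "on(a,f)"]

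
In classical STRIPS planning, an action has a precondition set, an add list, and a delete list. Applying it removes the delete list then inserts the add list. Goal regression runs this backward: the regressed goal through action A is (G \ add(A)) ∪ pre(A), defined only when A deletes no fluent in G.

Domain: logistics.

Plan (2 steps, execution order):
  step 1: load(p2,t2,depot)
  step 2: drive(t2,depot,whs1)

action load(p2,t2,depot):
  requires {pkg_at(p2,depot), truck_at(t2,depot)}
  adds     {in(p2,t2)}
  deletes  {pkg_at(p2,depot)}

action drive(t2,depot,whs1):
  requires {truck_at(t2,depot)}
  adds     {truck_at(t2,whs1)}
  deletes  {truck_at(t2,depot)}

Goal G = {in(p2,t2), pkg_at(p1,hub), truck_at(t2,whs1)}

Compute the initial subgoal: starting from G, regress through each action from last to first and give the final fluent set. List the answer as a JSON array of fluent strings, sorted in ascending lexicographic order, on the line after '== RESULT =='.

Regress step by step:
  through step 2 (drive(t2,depot,whs1)): drop {truck_at(t2,whs1)}, keep {in(p2,t2), pkg_at(p1,hub)}, require {truck_at(t2,depot)}
    → {in(p2,t2), pkg_at(p1,hub), truck_at(t2,depot)}
  through step 1 (load(p2,t2,depot)): drop {in(p2,t2)}, keep {pkg_at(p1,hub), truck_at(t2,depot)}, require {pkg_at(p2,depot), truck_at(t2,depot)}
    → {pkg_at(p1,hub), pkg_at(p2,depot), truck_at(t2,depot)}

== RESULT ==
["pkg_at(p1,hub)", "pkg_at(p2,depot)", "truck_at(t2,depot)"]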